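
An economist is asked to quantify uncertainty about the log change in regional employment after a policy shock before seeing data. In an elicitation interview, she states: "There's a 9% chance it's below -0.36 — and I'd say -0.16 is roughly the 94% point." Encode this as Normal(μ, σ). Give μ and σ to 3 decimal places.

μ = -0.267, σ = 0.069

The p-quantile of Normal(μ,σ) is μ + z_p·σ, with z_{0.09} = -1.341 and z_{0.94} = 1.555.
Eliminate σ: μ = (z₂·x₁ − z₁·x₂)/(z₂ − z₁) = (1.555·-0.36 − (-1.341)·-0.16)/2.896 = -0.267.
Then σ = (x₂ − x₁)/(z₂ − z₁) = (-0.16 − -0.36)/2.896 = 0.069.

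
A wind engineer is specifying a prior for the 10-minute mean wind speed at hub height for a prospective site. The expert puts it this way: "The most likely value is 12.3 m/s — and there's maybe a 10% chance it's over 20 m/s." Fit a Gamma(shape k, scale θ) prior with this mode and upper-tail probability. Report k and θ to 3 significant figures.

k ≈ 8.97, θ ≈ 1.54

Gamma(k,θ) with k>1 has mode (k−1)θ, so θ = 12.3/(k−1).
Need P(X < 20) = 0.9 with θ tied to k this way. Start at k = 2, θ = 12.3: P(X<20) ≈ 0.483.
Too low — raise k to concentrate. Iterating converges to k ≈ 8.97.
Then θ = 12.3/(8.97−1) ≈ 1.54.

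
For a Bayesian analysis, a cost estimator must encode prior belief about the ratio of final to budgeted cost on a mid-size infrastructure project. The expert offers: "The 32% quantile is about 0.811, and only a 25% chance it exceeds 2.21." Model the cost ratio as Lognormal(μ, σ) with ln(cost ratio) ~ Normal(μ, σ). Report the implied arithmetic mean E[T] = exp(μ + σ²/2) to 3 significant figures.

If T ~ Lognormal(μ,σ) then ln T ~ Normal(μ,σ), so the p-quantile of ln T is μ + z_p·σ.
ln(0.811) = -0.2095 and ln(2.21) = 0.793; z_{0.32} = -0.4677, z_{0.75} = 0.6745.
σ = (0.793 − -0.2095)/(0.6745 − (-0.4677)) = 0.878.
μ = -0.2095 − (-0.4677)·0.878 = 0.201.
E[T] = exp(μ + σ²/2) = exp(0.201 + 0.3852) = 1.8.

E[T] ≈ 1.8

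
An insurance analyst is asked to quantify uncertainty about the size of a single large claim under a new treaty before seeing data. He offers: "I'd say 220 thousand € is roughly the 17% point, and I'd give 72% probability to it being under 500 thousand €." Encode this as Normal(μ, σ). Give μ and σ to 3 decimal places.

μ = 393.822, σ = 182.172

For Normal(μ,σ), the p-quantile is μ + z_p·σ. Here z_{0.17} = -0.9542, z_{0.72} = 0.5828.
So 220 = μ − 0.9542σ and 500 = μ + 0.5828σ.
Subtracting: σ = (500 − 220)/(0.5828 − (-0.9542)) = 182.172.
Then μ = 220 − (-0.9542)·182.172 = 393.822.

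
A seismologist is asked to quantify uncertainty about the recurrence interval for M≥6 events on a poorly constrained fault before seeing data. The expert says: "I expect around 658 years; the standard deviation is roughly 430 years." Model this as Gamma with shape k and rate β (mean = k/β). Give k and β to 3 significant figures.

k ≈ 2.34, β ≈ 0.00356

For Gamma(k, rate β): mean = k/β, variance = k/β², so CV = 1/√k.
CV = SD/mean = 430/658 = 0.6535, hence k = 1/CV² = 2.34.
Then β = k/mean = 2.34/658 = 0.00356.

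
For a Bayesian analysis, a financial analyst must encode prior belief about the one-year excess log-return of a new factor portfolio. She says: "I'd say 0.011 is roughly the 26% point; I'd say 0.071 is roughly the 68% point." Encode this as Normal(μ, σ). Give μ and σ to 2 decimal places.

μ = 0.05, σ = 0.05

For Normal(μ,σ), the p-quantile is μ + z_p·σ. Here z_{0.26} = -0.6433, z_{0.68} = 0.4677.
So 0.011 = μ − 0.6433σ and 0.071 = μ + 0.4677σ.
Subtracting: σ = (0.071 − 0.011)/(0.4677 − (-0.6433)) = 0.05.
Then μ = 0.011 − (-0.6433)·0.05 = 0.05.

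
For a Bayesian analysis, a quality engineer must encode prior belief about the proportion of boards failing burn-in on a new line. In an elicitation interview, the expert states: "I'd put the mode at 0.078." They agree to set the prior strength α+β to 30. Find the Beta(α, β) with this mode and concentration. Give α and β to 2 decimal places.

α = 3.18, β = 26.82

For α,β > 1 the Beta mode is (α−1)/(α+β−2). With α+β = 30, the mode is (α−1)/28.
Set (α−1)/28 = 0.078 → α = 1 + 0.078·28 = 3.18.
β = 30 − α = 26.82.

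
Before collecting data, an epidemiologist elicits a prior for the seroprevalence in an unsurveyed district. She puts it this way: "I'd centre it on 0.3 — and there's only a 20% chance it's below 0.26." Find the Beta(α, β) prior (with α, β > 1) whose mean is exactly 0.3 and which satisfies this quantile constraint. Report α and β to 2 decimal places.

With mean 0.3 fixed, write α = 0.3s, β = 0.7s where s = α+β.
Need P(θ < 0.26) = 0.2 under Beta(0.3s, 0.7s). Normal approximation: (q−m)/√(m(1−m)/s) ≈ z_{0.2} = -0.842, so s ≈ 0.3·0.7·(-0.842)²/(0.26−0.3)² = 93.0.
At s = 93.0: P(θ<0.26) ≈ 0.202. Adjusting to match 0.2 gives s ≈ 94.75.
So α = 0.3·94.75 ≈ 28.43, β = 0.7·94.75 ≈ 66.33.

α ≈ 28.43, β ≈ 66.33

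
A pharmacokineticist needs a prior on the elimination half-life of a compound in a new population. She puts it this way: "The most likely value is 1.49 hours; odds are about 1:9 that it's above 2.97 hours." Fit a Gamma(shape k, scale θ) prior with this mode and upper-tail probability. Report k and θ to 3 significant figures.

k ≈ 5.03, θ ≈ 0.37

Gamma(k,θ) with k>1 has mode (k−1)θ, so θ = 1.49/(k−1).
Need P(X < 2.97) = 0.9 with θ tied to k this way. Start at k = 2, θ = 1.49: P(X<2.97) ≈ 0.592.
Too low — raise k to concentrate. Iterating converges to k ≈ 5.03.
Then θ = 1.49/(5.03−1) ≈ 0.37.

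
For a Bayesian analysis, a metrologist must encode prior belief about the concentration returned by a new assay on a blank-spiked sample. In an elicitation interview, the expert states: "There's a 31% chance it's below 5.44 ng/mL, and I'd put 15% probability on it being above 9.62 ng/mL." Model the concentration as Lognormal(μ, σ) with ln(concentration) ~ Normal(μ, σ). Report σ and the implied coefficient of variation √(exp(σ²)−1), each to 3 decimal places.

σ ≈ 0.372, CV ≈ 0.385

If T ~ Lognormal(μ,σ) then ln T ~ Normal(μ,σ), so the p-quantile of ln T is μ + z_p·σ.
ln(5.44) = 1.694 and ln(9.62) = 2.264; z_{0.31} = -0.4959, z_{0.85} = 1.036.
σ = (2.264 − 1.694)/(1.036 − (-0.4959)) = 0.372.
μ = 1.694 − (-0.4959)·0.372 = 1.878.
CV = √(exp(σ²)−1) = √(exp(0.1384)−1) = 0.385.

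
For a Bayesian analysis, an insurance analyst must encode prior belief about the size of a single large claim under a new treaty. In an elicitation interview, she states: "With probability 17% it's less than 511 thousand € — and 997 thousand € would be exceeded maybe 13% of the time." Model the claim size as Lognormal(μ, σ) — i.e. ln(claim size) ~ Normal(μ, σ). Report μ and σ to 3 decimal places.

μ ≈ 6.543, σ ≈ 0.321

If T ~ Lognormal(μ,σ) then ln T ~ Normal(μ,σ), so the p-quantile of ln T is μ + z_p·σ.
ln(511) = 6.236 and ln(997) = 6.905; z_{0.17} = -0.9542, z_{0.87} = 1.126.
σ = (6.905 − 6.236)/(1.126 − (-0.9542)) = 0.321.
μ = 6.236 − (-0.9542)·0.321 = 6.543.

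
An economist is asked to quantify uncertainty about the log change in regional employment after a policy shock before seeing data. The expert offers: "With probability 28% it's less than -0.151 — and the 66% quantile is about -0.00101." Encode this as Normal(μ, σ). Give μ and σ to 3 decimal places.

The p-quantile of Normal(μ,σ) is μ + z_p·σ, with z_{0.28} = -0.5828 and z_{0.66} = 0.4125.
Eliminate σ: μ = (z₂·x₁ − z₁·x₂)/(z₂ − z₁) = (0.4125·-0.151 − (-0.5828)·-0.00101)/0.9953 = -0.063.
Then σ = (x₂ − x₁)/(z₂ − z₁) = (-0.00101 − -0.151)/0.9953 = 0.151.

μ = -0.063, σ = 0.151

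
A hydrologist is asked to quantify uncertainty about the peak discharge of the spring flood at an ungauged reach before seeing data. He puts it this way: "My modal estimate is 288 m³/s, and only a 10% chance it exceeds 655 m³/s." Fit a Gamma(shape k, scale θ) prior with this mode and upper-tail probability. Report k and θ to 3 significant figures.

Gamma(k,θ) with k>1 has mode (k−1)θ, so θ = 288/(k−1).
Need P(X < 655) = 0.9 with θ tied to k this way. Start at k = 2, θ = 288: P(X<655) ≈ 0.663.
Too low — raise k to concentrate. Iterating converges to k ≈ 3.85.
Then θ = 288/(3.85−1) ≈ 101.

k ≈ 3.85, θ ≈ 101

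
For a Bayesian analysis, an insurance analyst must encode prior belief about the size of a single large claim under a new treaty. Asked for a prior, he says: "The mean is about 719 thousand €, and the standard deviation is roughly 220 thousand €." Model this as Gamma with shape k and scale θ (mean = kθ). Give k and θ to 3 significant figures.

k ≈ 10.7, θ ≈ 67.3

For Gamma(k, scale θ): mean = kθ, variance = kθ², so CV = 1/√k.
CV = SD/mean = 220/719 = 0.306, hence k = 1/CV² = 10.7.
Then θ = mean/k = 719/10.7 = 67.3.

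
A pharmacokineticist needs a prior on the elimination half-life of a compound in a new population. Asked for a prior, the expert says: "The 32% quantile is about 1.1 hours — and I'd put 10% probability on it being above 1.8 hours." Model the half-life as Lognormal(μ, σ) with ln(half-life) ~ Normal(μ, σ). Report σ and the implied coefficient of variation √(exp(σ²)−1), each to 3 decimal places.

σ ≈ 0.282, CV ≈ 0.287

If T ~ Lognormal(μ,σ) then ln T ~ Normal(μ,σ), so the p-quantile of ln T is μ + z_p·σ.
ln(1.1) = 0.09531 and ln(1.8) = 0.5878; z_{0.32} = -0.4677, z_{0.9} = 1.282.
σ = (0.5878 − 0.09531)/(1.282 − (-0.4677)) = 0.282.
μ = 0.09531 − (-0.4677)·0.282 = 0.227.
CV = √(exp(σ²)−1) = √(exp(0.0793)−1) = 0.287.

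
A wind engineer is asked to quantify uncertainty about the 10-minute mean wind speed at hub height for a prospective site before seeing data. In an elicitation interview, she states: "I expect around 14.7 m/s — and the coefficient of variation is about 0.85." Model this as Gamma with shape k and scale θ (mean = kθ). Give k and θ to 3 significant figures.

k ≈ 1.38, θ ≈ 10.6

For Gamma(k, scale θ): mean = kθ, variance = kθ², so CV = 1/√k.
CV = 0.85, hence k = 1/CV² = 1.38.
Then θ = mean/k = 14.7/1.38 = 10.6.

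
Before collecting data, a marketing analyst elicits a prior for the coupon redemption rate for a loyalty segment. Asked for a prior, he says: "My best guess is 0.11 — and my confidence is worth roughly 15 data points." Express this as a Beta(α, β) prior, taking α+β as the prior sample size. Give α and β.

α = 1.65, β = 13.35

Under the effective-sample-size interpretation, Beta(α, β) has prior mean α/(α+β) and prior sample size α+β.
So α+β = 15 and α/(α+β) = 0.11, giving α = 0.11·15 = 1.65 and β = 15 − 1.65 = 13.35.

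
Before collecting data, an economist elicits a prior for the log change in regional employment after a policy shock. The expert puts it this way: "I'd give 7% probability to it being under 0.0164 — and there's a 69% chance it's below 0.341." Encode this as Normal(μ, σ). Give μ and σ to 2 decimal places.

The p-quantile of Normal(μ,σ) is μ + z_p·σ, with z_{0.07} = -1.476 and z_{0.69} = 0.4959.
Eliminate σ: μ = (z₂·x₁ − z₁·x₂)/(z₂ − z₁) = (0.4959·0.0164 − (-1.476)·0.341)/1.972 = 0.26.
Then σ = (x₂ − x₁)/(z₂ − z₁) = (0.341 − 0.0164)/1.972 = 0.16.

μ = 0.26, σ = 0.16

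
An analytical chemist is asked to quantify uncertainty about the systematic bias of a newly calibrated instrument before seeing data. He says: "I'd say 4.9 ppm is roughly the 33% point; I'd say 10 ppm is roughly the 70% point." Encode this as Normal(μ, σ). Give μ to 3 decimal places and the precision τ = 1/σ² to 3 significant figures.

The p-quantile of Normal(μ,σ) is μ + z_p·σ, with z_{0.33} = -0.4399 and z_{0.7} = 0.5244.
Eliminate σ: μ = (z₂·x₁ − z₁·x₂)/(z₂ − z₁) = (0.5244·4.9 − (-0.4399)·10)/0.9643 = 7.227.
Then σ = (x₂ − x₁)/(z₂ − z₁) = (10 − 4.9)/0.9643 = 5.289.
Precision τ = 1/σ² = 1/5.289² = 0.0358.

μ = 7.227, τ = 0.0358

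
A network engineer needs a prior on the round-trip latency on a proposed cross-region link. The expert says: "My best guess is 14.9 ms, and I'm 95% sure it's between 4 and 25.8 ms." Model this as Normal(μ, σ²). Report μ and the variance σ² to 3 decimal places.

A symmetric 95% interval runs μ ± z·σ with z = 1.96.
Half-width = 10.9, so σ = 10.9/1.96 = 5.5613 and σ² = 30.928.
μ is the stated best guess, 14.900.

μ = 14.900, σ² = 30.928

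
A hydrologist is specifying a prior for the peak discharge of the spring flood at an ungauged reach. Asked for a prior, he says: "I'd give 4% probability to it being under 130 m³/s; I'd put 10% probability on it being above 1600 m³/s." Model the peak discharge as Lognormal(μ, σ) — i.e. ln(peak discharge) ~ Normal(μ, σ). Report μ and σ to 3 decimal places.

μ ≈ 6.317, σ ≈ 0.828

If T ~ Lognormal(μ,σ) then ln T ~ Normal(μ,σ), so the p-quantile of ln T is μ + z_p·σ.
ln(130) = 4.868 and ln(1600) = 7.378; z_{0.04} = -1.751, z_{0.9} = 1.282.
σ = (7.378 − 4.868)/(1.282 − (-1.751)) = 0.828.
μ = 4.868 − (-1.751)·0.828 = 6.317.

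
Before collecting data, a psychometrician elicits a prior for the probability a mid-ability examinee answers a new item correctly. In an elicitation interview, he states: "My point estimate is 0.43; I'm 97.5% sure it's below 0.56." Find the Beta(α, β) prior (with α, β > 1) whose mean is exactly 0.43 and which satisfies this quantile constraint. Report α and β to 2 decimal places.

α ≈ 24.22, β ≈ 32.11

With mean 0.43 fixed, write α = 0.43s, β = 0.57s where s = α+β.
Need P(θ < 0.56) = 0.975 under Beta(0.43s, 0.57s). Normal approximation: (q−m)/√(m(1−m)/s) ≈ z_{0.975} = 1.96, so s ≈ 0.43·0.57·(1.96)²/(0.56−0.43)² = 55.7.
At s = 55.7: P(θ<0.56) ≈ 0.974. Adjusting to match 0.975 gives s ≈ 56.33.
So α = 0.43·56.33 ≈ 24.22, β = 0.57·56.33 ≈ 32.11.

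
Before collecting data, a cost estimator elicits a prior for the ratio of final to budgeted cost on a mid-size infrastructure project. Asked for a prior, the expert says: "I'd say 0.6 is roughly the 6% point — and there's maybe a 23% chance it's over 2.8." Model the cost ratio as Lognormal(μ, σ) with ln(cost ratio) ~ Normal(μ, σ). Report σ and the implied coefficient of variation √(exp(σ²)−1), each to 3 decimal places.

If T ~ Lognormal(μ,σ) then ln T ~ Normal(μ,σ), so the p-quantile of ln T is μ + z_p·σ.
ln(0.6) = -0.5108 and ln(2.8) = 1.03; z_{0.06} = -1.555, z_{0.77} = 0.7388.
σ = (1.03 − -0.5108)/(0.7388 − (-1.555)) = 0.672.
μ = -0.5108 − (-1.555)·0.672 = 0.533.
CV = √(exp(σ²)−1) = √(exp(0.4511)−1) = 0.755.

σ ≈ 0.672, CV ≈ 0.755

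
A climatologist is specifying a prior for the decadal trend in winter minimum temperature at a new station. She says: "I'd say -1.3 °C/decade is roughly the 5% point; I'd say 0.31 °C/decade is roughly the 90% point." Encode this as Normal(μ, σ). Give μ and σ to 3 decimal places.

For Normal(μ,σ), the p-quantile is μ + z_p·σ. Here z_{0.05} = -1.645, z_{0.9} = 1.282.
So -1.3 = μ − 1.645σ and 0.31 = μ + 1.282σ.
Subtracting: σ = (0.31 − -1.3)/(1.282 − (-1.645)) = 0.550.
Then μ = -1.3 − (-1.645)·0.550 = -0.395.

μ = -0.395, σ = 0.550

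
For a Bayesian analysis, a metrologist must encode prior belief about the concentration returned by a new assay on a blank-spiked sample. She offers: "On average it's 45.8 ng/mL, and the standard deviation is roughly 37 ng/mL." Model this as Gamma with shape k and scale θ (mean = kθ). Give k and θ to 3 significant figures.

For Gamma(k, scale θ): mean = kθ, variance = kθ², so CV = 1/√k.
CV = SD/mean = 37/45.8 = 0.8079, hence k = 1/CV² = 1.53.
Then θ = mean/k = 45.8/1.53 = 29.9.

k ≈ 1.53, θ ≈ 29.9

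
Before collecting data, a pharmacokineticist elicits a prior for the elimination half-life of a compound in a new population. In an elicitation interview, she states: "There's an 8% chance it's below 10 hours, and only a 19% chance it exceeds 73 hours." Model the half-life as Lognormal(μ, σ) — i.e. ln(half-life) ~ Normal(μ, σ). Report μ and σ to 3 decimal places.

If T ~ Lognormal(μ,σ) then ln T ~ Normal(μ,σ), so the p-quantile of ln T is μ + z_p·σ.
ln(10) = 2.303 and ln(73) = 4.29; z_{0.08} = -1.405, z_{0.81} = 0.8779.
σ = (4.29 − 2.303)/(0.8779 − (-1.405)) = 0.871.
μ = 2.303 − (-1.405)·0.871 = 3.526.

μ ≈ 3.526, σ ≈ 0.871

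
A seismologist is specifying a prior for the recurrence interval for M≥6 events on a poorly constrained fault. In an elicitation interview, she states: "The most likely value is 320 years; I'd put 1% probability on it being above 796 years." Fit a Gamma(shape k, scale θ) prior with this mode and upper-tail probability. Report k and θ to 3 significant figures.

k ≈ 6.66, θ ≈ 56.6

Gamma(k,θ) with k>1 has mode (k−1)θ, so θ = 320/(k−1).
Need P(X < 796) = 0.99 with θ tied to k this way. Start at k = 2, θ = 320: P(X<796) ≈ 0.710.
Too low — raise k to concentrate. Iterating converges to k ≈ 6.66.
Then θ = 320/(6.66−1) ≈ 56.6.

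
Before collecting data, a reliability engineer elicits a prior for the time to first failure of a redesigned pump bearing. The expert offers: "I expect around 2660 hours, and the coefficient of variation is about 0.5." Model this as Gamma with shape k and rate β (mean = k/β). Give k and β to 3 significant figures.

For Gamma(k, rate β): mean = k/β, variance = k/β², so CV = 1/√k.
CV = 0.5, hence k = 1/CV² = 4.
Then β = k/mean = 4/2660 = 0.0015.

k ≈ 4, β ≈ 0.0015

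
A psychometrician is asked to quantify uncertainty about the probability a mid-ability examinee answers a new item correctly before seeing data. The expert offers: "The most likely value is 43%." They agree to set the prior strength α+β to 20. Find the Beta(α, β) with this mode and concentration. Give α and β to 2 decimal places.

α = 8.74, β = 11.26

For α,β > 1 the Beta mode is (α−1)/(α+β−2). With α+β = 20, the mode is (α−1)/18.
Set (α−1)/18 = 0.43 → α = 1 + 0.43·18 = 8.74.
β = 20 − α = 11.26.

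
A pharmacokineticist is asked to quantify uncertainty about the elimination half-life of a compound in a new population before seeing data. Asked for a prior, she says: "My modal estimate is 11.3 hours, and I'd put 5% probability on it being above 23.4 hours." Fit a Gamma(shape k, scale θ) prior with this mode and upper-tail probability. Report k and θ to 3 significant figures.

k ≈ 6.22, θ ≈ 2.17

Gamma(k,θ) with k>1 has mode (k−1)θ, so θ = 11.3/(k−1).
Need P(X < 23.4) = 0.95 with θ tied to k this way. Start at k = 2, θ = 11.3: P(X<23.4) ≈ 0.613.
Too low — raise k to concentrate. Iterating converges to k ≈ 6.22.
Then θ = 11.3/(6.22−1) ≈ 2.17.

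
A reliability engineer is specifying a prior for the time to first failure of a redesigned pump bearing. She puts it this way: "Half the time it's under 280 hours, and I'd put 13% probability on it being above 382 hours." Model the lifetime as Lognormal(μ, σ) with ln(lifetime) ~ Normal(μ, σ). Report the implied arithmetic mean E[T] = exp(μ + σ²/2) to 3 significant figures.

If T ~ Lognormal(μ,σ) then ln T ~ Normal(μ,σ), so the p-quantile of ln T is μ + z_p·σ.
ln(280) = 5.635 and ln(382) = 5.945; z_{0.5} = 0, z_{0.87} = 1.126.
σ = (5.945 − 5.635)/(1.126 − (0)) = 0.276.
μ = 5.635 − (0)·0.276 = 5.635.
E[T] = exp(μ + σ²/2) = exp(5.635 + 0.0380) = 291 hours.

E[T] ≈ 291 hours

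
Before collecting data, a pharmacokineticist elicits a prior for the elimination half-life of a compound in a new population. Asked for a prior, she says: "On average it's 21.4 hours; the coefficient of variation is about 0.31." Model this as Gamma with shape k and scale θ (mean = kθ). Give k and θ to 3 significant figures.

k ≈ 10.4, θ ≈ 2.06

For Gamma(k, scale θ): mean = kθ, variance = kθ², so CV = 1/√k.
CV = 0.31, hence k = 1/CV² = 10.4.
Then θ = mean/k = 21.4/10.4 = 2.06.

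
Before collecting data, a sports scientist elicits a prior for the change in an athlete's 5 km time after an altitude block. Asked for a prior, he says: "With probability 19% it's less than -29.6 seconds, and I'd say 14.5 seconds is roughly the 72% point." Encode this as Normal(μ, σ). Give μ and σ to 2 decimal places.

μ = -3.10, σ = 30.19

For Normal(μ,σ), the p-quantile is μ + z_p·σ. Here z_{0.19} = -0.8779, z_{0.72} = 0.5828.
So -29.6 = μ − 0.8779σ and 14.5 = μ + 0.5828σ.
Subtracting: σ = (14.5 − -29.6)/(0.5828 − (-0.8779)) = 30.19.
Then μ = -29.6 − (-0.8779)·30.19 = -3.10.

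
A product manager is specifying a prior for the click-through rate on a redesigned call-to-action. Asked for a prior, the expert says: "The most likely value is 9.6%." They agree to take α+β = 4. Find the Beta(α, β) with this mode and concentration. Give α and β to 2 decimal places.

For α,β > 1 the Beta mode is (α−1)/(α+β−2). With α+β = 4, the mode is (α−1)/2.
Set (α−1)/2 = 0.096 → α = 1 + 0.096·2 = 1.19.
β = 4 − α = 2.81.

α = 1.19, β = 2.81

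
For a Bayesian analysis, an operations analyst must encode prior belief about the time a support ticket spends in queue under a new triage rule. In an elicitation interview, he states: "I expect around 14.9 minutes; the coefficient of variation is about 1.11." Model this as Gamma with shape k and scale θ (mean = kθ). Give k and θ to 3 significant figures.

k ≈ 0.812, θ ≈ 18.4

For Gamma(k, scale θ): mean = kθ, variance = kθ², so CV = 1/√k.
CV = 1.11, hence k = 1/CV² = 0.812.
Then θ = mean/k = 14.9/0.812 = 18.4.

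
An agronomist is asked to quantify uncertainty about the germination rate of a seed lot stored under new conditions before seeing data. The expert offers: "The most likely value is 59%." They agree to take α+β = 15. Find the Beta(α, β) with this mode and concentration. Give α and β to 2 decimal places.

α = 8.67, β = 6.33

For α,β > 1 the Beta mode is (α−1)/(α+β−2). With α+β = 15, the mode is (α−1)/13.
Set (α−1)/13 = 0.59 → α = 1 + 0.59·13 = 8.67.
β = 15 − α = 6.33.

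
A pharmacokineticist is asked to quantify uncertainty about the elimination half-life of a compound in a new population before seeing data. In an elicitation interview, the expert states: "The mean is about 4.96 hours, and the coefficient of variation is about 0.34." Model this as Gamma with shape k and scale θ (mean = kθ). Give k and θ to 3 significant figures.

k ≈ 8.65, θ ≈ 0.573

For Gamma(k, scale θ): mean = kθ, variance = kθ², so CV = 1/√k.
CV = 0.34, hence k = 1/CV² = 8.65.
Then θ = mean/k = 4.96/8.65 = 0.573.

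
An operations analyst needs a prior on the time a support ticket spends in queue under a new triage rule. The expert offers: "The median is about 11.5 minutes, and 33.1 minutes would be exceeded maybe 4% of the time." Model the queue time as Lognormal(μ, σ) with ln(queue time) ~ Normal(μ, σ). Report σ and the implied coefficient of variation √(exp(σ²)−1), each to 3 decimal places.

If T ~ Lognormal(μ,σ) then ln T ~ Normal(μ,σ), so the p-quantile of ln T is μ + z_p·σ.
ln(11.5) = 2.442 and ln(33.1) = 3.5; z_{0.5} = 0, z_{0.96} = 1.751.
σ = (3.5 − 2.442)/(1.751 − (0)) = 0.604.
μ = 2.442 − (0)·0.604 = 2.442.
CV = √(exp(σ²)−1) = √(exp(0.3647)−1) = 0.663.

σ ≈ 0.604, CV ≈ 0.663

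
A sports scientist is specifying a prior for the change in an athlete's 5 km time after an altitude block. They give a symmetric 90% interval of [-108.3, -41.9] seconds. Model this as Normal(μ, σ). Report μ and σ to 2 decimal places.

μ = -75.10, σ = 20.18

A symmetric 90% interval runs μ ± z·σ with z = 1.645.
Half-width = 33.2, so σ = 33.2/1.645 = 20.18.
μ is the interval midpoint, -75.10.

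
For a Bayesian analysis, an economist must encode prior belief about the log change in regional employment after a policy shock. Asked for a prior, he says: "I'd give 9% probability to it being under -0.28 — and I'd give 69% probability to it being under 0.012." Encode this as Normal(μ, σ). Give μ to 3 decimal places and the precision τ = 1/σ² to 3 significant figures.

The p-quantile of Normal(μ,σ) is μ + z_p·σ, with z_{0.09} = -1.341 and z_{0.69} = 0.4959.
Eliminate σ: μ = (z₂·x₁ − z₁·x₂)/(z₂ − z₁) = (0.4959·-0.28 − (-1.341)·0.012)/1.837 = -0.067.
Then σ = (x₂ − x₁)/(z₂ − z₁) = (0.012 − -0.28)/1.837 = 0.159.
Precision τ = 1/σ² = 1/0.159² = 39.6.

μ = -0.067, τ = 39.6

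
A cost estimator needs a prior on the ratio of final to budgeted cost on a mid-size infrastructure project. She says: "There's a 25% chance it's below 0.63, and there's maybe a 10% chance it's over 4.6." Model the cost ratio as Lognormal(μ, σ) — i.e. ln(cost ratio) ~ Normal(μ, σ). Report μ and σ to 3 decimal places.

μ ≈ 0.224, σ ≈ 1.016

If T ~ Lognormal(μ,σ) then ln T ~ Normal(μ,σ), so the p-quantile of ln T is μ + z_p·σ.
ln(0.63) = -0.462 and ln(4.6) = 1.526; z_{0.25} = -0.6745, z_{0.9} = 1.282.
σ = (1.526 − -0.462)/(1.282 − (-0.6745)) = 1.016.
μ = -0.462 − (-0.6745)·1.016 = 0.224.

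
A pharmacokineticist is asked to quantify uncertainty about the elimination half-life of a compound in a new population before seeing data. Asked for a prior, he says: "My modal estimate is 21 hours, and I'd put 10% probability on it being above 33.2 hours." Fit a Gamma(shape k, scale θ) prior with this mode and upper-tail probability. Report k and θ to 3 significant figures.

k ≈ 9.94, θ ≈ 2.35

Gamma(k,θ) with k>1 has mode (k−1)θ, so θ = 21/(k−1).
Need P(X < 33.2) = 0.9 with θ tied to k this way. Start at k = 2, θ = 21: P(X<33.2) ≈ 0.469.
Too low — raise k to concentrate. Iterating converges to k ≈ 9.94.
Then θ = 21/(9.94−1) ≈ 2.35.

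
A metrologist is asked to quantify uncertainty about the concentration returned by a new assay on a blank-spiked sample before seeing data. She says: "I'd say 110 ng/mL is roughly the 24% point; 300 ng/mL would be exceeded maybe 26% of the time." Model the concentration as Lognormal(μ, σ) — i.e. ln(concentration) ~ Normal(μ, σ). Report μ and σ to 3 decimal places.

μ ≈ 5.226, σ ≈ 0.743

If T ~ Lognormal(μ,σ) then ln T ~ Normal(μ,σ), so the p-quantile of ln T is μ + z_p·σ.
ln(110) = 4.7 and ln(300) = 5.704; z_{0.24} = -0.7063, z_{0.74} = 0.6433.
σ = (5.704 − 4.7)/(0.6433 − (-0.7063)) = 0.743.
μ = 4.7 − (-0.7063)·0.743 = 5.226.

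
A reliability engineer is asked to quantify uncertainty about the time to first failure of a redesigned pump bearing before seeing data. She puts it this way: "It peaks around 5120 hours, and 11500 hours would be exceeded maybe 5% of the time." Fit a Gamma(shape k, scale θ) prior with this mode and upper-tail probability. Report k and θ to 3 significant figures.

Gamma(k,θ) with k>1 has mode (k−1)θ, so θ = 5120/(k−1).
Need P(X < 11500) = 0.95 with θ tied to k this way. Start at k = 2, θ = 5120: P(X<11500) ≈ 0.657.
Too low — raise k to concentrate. Iterating converges to k ≈ 5.19.
Then θ = 5120/(5.19−1) ≈ 1220.

k ≈ 5.19, θ ≈ 1220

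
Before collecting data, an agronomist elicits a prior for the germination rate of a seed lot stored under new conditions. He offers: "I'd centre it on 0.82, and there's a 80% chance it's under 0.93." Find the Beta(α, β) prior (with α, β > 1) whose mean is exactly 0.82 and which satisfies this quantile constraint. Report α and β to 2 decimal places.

α ≈ 7.03, β ≈ 1.54

With mean 0.82 fixed, write α = 0.82s, β = 0.18s where s = α+β.
Need P(θ < 0.93) = 0.8 under Beta(0.82s, 0.18s). Normal approximation: (q−m)/√(m(1−m)/s) ≈ z_{0.8} = 0.842, so s ≈ 0.82·0.18·(0.842)²/(0.93−0.82)² = 8.6.
At s = 8.6: P(θ<0.93) ≈ 0.801. Adjusting to match 0.8 gives s ≈ 8.58.
So α = 0.82·8.58 ≈ 7.03, β = 0.18·8.58 ≈ 1.54.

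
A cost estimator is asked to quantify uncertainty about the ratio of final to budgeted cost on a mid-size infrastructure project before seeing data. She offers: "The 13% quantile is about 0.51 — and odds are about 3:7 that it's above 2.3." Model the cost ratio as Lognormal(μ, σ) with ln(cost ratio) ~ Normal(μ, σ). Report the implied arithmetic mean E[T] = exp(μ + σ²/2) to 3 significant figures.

E[T] ≈ 2.16

If T ~ Lognormal(μ,σ) then ln T ~ Normal(μ,σ), so the p-quantile of ln T is μ + z_p·σ.
ln(0.51) = -0.6733 and ln(2.3) = 0.8329; z_{0.13} = -1.126, z_{0.7} = 0.5244.
σ = (0.8329 − -0.6733)/(0.5244 − (-1.126)) = 0.912.
μ = -0.6733 − (-1.126)·0.912 = 0.354.
E[T] = exp(μ + σ²/2) = exp(0.354 + 0.4163) = 2.16.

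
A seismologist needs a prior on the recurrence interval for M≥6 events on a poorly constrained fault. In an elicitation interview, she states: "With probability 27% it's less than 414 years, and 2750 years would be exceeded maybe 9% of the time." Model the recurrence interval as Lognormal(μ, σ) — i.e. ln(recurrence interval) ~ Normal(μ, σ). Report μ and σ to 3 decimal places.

If T ~ Lognormal(μ,σ) then ln T ~ Normal(μ,σ), so the p-quantile of ln T is μ + z_p·σ.
ln(414) = 6.026 and ln(2750) = 7.919; z_{0.27} = -0.6128, z_{0.91} = 1.341.
σ = (7.919 − 6.026)/(1.341 − (-0.6128)) = 0.969.
μ = 6.026 − (-0.6128)·0.969 = 6.620.

μ ≈ 6.620, σ ≈ 0.969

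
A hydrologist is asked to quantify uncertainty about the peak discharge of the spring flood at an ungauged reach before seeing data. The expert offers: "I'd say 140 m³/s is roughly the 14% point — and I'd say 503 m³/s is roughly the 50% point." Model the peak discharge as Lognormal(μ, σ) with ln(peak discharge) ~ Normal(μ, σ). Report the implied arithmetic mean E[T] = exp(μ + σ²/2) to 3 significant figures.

If T ~ Lognormal(μ,σ) then ln T ~ Normal(μ,σ), so the p-quantile of ln T is μ + z_p·σ.
ln(140) = 4.942 and ln(503) = 6.221; z_{0.14} = -1.08, z_{0.5} = 0.
σ = (6.221 − 4.942)/(0 − (-1.08)) = 1.184.
μ = 4.942 − (-1.08)·1.184 = 6.221.
E[T] = exp(μ + σ²/2) = exp(6.221 + 0.7008) = 1010 m³/s.

E[T] ≈ 1010 m³/s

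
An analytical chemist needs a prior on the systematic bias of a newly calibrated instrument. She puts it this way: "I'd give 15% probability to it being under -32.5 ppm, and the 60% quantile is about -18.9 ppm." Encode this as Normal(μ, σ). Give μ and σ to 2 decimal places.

μ = -21.57, σ = 10.54

The p-quantile of Normal(μ,σ) is μ + z_p·σ, with z_{0.15} = -1.036 and z_{0.6} = 0.2533.
Eliminate σ: μ = (z₂·x₁ − z₁·x₂)/(z₂ − z₁) = (0.2533·-32.5 − (-1.036)·-18.9)/1.29 = -21.57.
Then σ = (x₂ − x₁)/(z₂ − z₁) = (-18.9 − -32.5)/1.29 = 10.54.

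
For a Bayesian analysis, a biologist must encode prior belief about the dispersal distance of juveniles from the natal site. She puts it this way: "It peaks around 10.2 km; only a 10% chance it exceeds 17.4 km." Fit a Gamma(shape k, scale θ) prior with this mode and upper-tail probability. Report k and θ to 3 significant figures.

k ≈ 7.64, θ ≈ 1.54

Gamma(k,θ) with k>1 has mode (k−1)θ, so θ = 10.2/(k−1).
Need P(X < 17.4) = 0.9 with θ tied to k this way. Start at k = 2, θ = 10.2: P(X<17.4) ≈ 0.509.
Too low — raise k to concentrate. Iterating converges to k ≈ 7.64.
Then θ = 10.2/(7.64−1) ≈ 1.54.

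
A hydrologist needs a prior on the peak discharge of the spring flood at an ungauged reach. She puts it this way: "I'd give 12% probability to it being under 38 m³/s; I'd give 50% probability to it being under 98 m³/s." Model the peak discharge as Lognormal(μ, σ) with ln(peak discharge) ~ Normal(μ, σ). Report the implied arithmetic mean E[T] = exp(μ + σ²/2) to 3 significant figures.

If T ~ Lognormal(μ,σ) then ln T ~ Normal(μ,σ), so the p-quantile of ln T is μ + z_p·σ.
ln(38) = 3.638 and ln(98) = 4.585; z_{0.12} = -1.175, z_{0.5} = 0.
σ = (4.585 − 3.638)/(0 − (-1.175)) = 0.806.
μ = 3.638 − (-1.175)·0.806 = 4.585.
E[T] = exp(μ + σ²/2) = exp(4.585 + 0.3251) = 136 m³/s.

E[T] ≈ 136 m³/s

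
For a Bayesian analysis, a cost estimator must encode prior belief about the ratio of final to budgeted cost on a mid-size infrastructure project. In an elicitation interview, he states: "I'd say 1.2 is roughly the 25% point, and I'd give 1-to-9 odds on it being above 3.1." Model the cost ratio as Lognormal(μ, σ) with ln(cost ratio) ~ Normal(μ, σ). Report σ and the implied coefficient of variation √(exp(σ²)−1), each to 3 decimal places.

If T ~ Lognormal(μ,σ) then ln T ~ Normal(μ,σ), so the p-quantile of ln T is μ + z_p·σ.
ln(1.2) = 0.1823 and ln(3.1) = 1.131; z_{0.25} = -0.6745, z_{0.9} = 1.282.
σ = (1.131 − 0.1823)/(1.282 − (-0.6745)) = 0.485.
μ = 0.1823 − (-0.6745)·0.485 = 0.510.
CV = √(exp(σ²)−1) = √(exp(0.2354)−1) = 0.515.

σ ≈ 0.485, CV ≈ 0.515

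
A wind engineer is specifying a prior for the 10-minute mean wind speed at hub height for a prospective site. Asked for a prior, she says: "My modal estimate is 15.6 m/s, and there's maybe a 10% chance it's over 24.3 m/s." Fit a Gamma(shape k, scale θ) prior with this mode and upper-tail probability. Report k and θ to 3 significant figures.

k ≈ 10.5, θ ≈ 1.64

Gamma(k,θ) with k>1 has mode (k−1)θ, so θ = 15.6/(k−1).
Need P(X < 24.3) = 0.9 with θ tied to k this way. Start at k = 2, θ = 15.6: P(X<24.3) ≈ 0.461.
Too low — raise k to concentrate. Iterating converges to k ≈ 10.5.
Then θ = 15.6/(10.5−1) ≈ 1.64.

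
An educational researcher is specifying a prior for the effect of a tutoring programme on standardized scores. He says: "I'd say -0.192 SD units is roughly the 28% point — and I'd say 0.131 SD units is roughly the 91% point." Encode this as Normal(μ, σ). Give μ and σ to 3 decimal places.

The p-quantile of Normal(μ,σ) is μ + z_p·σ, with z_{0.28} = -0.5828 and z_{0.91} = 1.341.
Eliminate σ: μ = (z₂·x₁ − z₁·x₂)/(z₂ − z₁) = (1.341·-0.192 − (-0.5828)·0.131)/1.924 = -0.094.
Then σ = (x₂ − x₁)/(z₂ − z₁) = (0.131 − -0.192)/1.924 = 0.168.

μ = -0.094, σ = 0.168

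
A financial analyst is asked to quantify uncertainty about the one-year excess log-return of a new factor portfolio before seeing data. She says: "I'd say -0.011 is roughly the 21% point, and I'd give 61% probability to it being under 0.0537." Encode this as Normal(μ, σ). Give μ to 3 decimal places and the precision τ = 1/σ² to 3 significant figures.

The p-quantile of Normal(μ,σ) is μ + z_p·σ, with z_{0.21} = -0.8064 and z_{0.61} = 0.2793.
Eliminate σ: μ = (z₂·x₁ − z₁·x₂)/(z₂ − z₁) = (0.2793·-0.011 − (-0.8064)·0.0537)/1.086 = 0.037.
Then σ = (x₂ − x₁)/(z₂ − z₁) = (0.0537 − -0.011)/1.086 = 0.060.
Precision τ = 1/σ² = 1/0.05959² = 282.

μ = 0.037, τ = 282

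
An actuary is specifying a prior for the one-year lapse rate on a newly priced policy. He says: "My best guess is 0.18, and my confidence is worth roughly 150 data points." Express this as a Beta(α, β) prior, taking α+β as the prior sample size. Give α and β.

Under the effective-sample-size interpretation, Beta(α, β) has prior mean α/(α+β) and prior sample size α+β.
So α+β = 150 and α/(α+β) = 0.18, giving α = 0.18·150 = 27 and β = 150 − 27 = 123.

α = 27, β = 123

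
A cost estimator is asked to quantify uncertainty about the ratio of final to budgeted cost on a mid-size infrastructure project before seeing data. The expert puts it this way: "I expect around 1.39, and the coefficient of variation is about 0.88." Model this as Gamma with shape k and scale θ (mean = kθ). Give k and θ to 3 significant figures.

k ≈ 1.29, θ ≈ 1.08

For Gamma(k, scale θ): mean = kθ, variance = kθ², so CV = 1/√k.
CV = 0.88, hence k = 1/CV² = 1.29.
Then θ = mean/k = 1.39/1.29 = 1.08.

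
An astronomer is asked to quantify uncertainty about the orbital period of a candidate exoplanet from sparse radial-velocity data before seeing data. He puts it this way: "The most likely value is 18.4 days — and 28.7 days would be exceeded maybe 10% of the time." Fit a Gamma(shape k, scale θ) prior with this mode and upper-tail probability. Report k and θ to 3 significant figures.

k ≈ 10.5, θ ≈ 1.94

Gamma(k,θ) with k>1 has mode (k−1)θ, so θ = 18.4/(k−1).
Need P(X < 28.7) = 0.9 with θ tied to k this way. Start at k = 2, θ = 18.4: P(X<28.7) ≈ 0.462.
Too low — raise k to concentrate. Iterating converges to k ≈ 10.5.
Then θ = 18.4/(10.5−1) ≈ 1.94.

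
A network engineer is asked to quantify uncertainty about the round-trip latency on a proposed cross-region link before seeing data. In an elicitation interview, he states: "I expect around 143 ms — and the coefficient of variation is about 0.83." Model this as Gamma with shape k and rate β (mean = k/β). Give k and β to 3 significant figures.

For Gamma(k, rate β): mean = k/β, variance = k/β², so CV = 1/√k.
CV = 0.83, hence k = 1/CV² = 1.45.
Then β = k/mean = 1.45/143 = 0.0102.

k ≈ 1.45, β ≈ 0.0102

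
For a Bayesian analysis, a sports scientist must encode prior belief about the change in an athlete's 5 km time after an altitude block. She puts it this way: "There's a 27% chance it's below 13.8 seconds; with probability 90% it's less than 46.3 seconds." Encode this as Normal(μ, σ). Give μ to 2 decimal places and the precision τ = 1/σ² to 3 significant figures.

The p-quantile of Normal(μ,σ) is μ + z_p·σ, with z_{0.27} = -0.6128 and z_{0.9} = 1.282.
Eliminate σ: μ = (z₂·x₁ − z₁·x₂)/(z₂ − z₁) = (1.282·13.8 − (-0.6128)·46.3)/1.894 = 24.31.
Then σ = (x₂ − x₁)/(z₂ − z₁) = (46.3 − 13.8)/1.894 = 17.16.
Precision τ = 1/σ² = 1/17.16² = 0.0034.

μ = 24.31, τ = 0.0034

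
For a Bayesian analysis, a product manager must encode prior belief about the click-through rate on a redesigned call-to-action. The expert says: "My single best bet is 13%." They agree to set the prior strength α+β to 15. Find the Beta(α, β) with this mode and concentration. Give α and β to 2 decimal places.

For α,β > 1 the Beta mode is (α−1)/(α+β−2). With α+β = 15, the mode is (α−1)/13.
Set (α−1)/13 = 0.13 → α = 1 + 0.13·13 = 2.69.
β = 15 − α = 12.31.

α = 2.69, β = 12.31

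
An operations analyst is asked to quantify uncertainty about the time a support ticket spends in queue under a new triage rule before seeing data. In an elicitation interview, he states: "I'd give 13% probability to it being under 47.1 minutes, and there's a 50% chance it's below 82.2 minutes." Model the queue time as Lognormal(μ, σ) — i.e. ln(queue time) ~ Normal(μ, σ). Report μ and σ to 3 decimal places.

If T ~ Lognormal(μ,σ) then ln T ~ Normal(μ,σ), so the p-quantile of ln T is μ + z_p·σ.
ln(47.1) = 3.852 and ln(82.2) = 4.409; z_{0.13} = -1.126, z_{0.5} = 0.
σ = (4.409 − 3.852)/(0 − (-1.126)) = 0.494.
μ = 3.852 − (-1.126)·0.494 = 4.409.

μ ≈ 4.409, σ ≈ 0.494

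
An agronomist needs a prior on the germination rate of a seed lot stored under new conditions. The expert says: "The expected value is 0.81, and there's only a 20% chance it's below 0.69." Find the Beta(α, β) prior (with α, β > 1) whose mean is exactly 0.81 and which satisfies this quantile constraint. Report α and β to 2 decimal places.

α ≈ 4.67, β ≈ 1.10

With mean 0.81 fixed, write α = 0.81s, β = 0.19s where s = α+β.
Need P(θ < 0.69) = 0.2 under Beta(0.81s, 0.19s). Normal approximation: (q−m)/√(m(1−m)/s) ≈ z_{0.2} = -0.842, so s ≈ 0.81·0.19·(-0.842)²/(0.69−0.81)² = 7.6.
At s = 7.6: P(θ<0.69) ≈ 0.181. Adjusting to match 0.2 gives s ≈ 5.76.
So α = 0.81·5.76 ≈ 4.67, β = 0.19·5.76 ≈ 1.10.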